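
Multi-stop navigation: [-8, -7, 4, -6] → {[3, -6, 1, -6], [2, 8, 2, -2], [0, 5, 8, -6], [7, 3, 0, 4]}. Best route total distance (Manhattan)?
69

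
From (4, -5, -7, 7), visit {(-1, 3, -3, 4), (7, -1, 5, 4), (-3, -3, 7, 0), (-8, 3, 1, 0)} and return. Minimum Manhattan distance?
92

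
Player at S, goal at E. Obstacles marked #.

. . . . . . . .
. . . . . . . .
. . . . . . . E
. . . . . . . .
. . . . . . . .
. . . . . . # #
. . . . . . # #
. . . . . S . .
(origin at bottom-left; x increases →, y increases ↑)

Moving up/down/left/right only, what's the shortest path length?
7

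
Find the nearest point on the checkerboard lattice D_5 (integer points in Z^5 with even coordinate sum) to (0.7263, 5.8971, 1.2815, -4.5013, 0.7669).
(1, 6, 1, -5, 1)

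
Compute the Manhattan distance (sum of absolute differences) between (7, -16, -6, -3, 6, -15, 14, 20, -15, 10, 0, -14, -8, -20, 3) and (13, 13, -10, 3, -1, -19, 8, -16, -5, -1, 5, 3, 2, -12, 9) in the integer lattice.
165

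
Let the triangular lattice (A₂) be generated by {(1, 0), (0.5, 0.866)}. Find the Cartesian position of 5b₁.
(5, 0)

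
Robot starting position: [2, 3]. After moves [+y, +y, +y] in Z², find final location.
(2, 6)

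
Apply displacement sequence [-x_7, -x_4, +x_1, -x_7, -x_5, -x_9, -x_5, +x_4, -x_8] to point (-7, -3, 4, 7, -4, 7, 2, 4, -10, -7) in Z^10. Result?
(-6, -3, 4, 7, -6, 7, 0, 3, -11, -7)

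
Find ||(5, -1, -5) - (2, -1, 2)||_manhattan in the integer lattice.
10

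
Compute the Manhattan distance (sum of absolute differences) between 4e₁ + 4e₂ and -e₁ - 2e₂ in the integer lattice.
11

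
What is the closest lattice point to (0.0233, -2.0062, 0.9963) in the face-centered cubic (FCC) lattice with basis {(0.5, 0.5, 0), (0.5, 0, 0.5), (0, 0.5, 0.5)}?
(0, -2, 1)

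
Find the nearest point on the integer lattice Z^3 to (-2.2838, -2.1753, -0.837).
(-2, -2, -1)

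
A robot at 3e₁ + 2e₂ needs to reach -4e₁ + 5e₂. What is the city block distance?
10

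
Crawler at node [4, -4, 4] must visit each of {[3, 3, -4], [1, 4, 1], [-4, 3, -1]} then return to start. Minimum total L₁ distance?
48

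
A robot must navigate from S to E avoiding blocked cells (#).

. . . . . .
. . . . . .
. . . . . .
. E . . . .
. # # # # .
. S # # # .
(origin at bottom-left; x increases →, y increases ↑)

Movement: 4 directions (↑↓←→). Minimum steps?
4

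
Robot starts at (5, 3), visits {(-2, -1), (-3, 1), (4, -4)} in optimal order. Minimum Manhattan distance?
20
(one optimal route: (5, 3) → (4, -4) → (-2, -1) → (-3, 1))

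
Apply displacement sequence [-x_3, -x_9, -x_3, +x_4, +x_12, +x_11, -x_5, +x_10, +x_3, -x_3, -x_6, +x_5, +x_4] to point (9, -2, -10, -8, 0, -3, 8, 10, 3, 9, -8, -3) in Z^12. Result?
(9, -2, -12, -6, 0, -4, 8, 10, 2, 10, -7, -2)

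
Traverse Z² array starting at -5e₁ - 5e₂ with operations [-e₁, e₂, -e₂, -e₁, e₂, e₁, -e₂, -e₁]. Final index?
(-7, -5)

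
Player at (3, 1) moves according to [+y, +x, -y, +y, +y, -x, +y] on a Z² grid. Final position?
(3, 4)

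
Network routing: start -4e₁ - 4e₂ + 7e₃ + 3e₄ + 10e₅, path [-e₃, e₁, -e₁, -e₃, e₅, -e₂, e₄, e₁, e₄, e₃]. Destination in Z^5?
(-3, -5, 6, 5, 11)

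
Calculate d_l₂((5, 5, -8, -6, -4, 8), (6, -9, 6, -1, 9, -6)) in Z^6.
27.9821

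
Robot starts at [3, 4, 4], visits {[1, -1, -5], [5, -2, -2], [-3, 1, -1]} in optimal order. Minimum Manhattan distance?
32
(one optimal route: (3, 4, 4) → (5, -2, -2) → (1, -1, -5) → (-3, 1, -1))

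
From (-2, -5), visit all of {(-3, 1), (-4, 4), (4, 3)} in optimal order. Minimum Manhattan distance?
20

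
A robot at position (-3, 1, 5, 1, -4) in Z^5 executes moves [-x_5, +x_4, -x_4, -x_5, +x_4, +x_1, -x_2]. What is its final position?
(-2, 0, 5, 2, -6)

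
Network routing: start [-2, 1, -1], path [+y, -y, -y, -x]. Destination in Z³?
(-3, 0, -1)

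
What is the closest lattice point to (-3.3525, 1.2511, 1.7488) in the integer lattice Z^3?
(-3, 1, 2)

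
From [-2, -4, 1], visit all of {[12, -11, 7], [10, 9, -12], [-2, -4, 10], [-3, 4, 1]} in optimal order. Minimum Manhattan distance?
92
(one optimal route: (-2, -4, 1) → (-3, 4, 1) → (-2, -4, 10) → (12, -11, 7) → (10, 9, -12))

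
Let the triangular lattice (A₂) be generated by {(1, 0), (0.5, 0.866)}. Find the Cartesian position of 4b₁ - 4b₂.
(2, -3.464)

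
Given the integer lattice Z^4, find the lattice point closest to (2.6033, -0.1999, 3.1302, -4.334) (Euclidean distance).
(3, 0, 3, -4)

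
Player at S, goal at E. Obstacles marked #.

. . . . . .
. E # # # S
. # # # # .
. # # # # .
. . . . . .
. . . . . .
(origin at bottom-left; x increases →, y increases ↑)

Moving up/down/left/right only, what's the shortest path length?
6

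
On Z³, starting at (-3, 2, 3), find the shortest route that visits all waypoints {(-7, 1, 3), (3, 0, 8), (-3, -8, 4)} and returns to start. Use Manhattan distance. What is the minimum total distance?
50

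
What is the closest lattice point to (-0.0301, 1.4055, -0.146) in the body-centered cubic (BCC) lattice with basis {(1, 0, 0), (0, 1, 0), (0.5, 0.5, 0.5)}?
(0, 1, 0)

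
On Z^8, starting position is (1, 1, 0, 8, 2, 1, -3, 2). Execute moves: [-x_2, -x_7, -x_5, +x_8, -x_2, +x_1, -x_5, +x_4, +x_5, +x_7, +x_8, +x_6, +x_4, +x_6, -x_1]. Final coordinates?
(1, -1, 0, 10, 1, 3, -3, 4)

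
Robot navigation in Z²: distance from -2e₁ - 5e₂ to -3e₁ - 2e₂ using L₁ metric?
4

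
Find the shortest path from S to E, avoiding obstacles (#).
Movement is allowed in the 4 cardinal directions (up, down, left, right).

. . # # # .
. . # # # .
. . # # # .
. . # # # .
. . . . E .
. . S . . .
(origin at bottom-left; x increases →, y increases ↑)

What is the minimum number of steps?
3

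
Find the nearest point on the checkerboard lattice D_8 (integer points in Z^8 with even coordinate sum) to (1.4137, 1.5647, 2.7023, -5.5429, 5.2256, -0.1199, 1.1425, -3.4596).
(1, 2, 3, -6, 5, 0, 1, -4)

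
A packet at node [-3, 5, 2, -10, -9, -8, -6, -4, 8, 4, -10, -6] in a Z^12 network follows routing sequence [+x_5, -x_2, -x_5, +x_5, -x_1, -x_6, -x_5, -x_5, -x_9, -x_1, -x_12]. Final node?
(-5, 4, 2, -10, -10, -9, -6, -4, 7, 4, -10, -7)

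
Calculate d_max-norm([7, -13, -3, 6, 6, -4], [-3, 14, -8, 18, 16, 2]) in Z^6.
27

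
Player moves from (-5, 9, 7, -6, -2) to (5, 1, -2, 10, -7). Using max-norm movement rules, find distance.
16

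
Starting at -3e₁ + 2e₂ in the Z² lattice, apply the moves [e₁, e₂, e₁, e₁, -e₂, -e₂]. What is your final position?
(0, 1)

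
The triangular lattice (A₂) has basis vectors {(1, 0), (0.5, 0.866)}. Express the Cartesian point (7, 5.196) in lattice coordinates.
4b₁ + 6b₂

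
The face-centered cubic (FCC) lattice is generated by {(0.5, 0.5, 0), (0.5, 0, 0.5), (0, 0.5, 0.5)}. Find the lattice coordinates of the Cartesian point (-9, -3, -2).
-10b₁ - 8b₂ + 4b₃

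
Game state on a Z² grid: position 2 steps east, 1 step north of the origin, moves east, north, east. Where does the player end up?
(4, 2)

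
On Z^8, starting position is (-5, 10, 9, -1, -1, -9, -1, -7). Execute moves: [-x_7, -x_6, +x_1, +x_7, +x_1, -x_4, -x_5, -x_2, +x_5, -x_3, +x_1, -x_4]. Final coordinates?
(-2, 9, 8, -3, -1, -10, -1, -7)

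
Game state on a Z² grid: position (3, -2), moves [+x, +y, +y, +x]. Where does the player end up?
(5, 0)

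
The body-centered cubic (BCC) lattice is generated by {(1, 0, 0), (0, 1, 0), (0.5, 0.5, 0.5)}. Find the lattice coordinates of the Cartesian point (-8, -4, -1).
-7b₁ - 3b₂ - 2b₃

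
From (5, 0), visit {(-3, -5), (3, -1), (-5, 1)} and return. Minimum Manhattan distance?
32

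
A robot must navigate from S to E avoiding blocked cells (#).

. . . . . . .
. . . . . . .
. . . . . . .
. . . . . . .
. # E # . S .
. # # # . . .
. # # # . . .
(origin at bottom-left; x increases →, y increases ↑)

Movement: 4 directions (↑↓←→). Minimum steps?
5
(one shortest path: (5, 2) → (4, 2) → (4, 3) → (3, 3) → (2, 3) → (2, 2))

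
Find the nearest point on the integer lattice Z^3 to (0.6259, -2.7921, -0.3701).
(1, -3, 0)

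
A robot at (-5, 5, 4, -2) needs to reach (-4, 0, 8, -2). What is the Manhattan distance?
10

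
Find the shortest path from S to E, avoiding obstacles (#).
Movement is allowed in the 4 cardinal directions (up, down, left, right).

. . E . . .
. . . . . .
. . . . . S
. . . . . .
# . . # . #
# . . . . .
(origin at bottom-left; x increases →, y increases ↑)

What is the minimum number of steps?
5
(one shortest path: (5, 3) → (4, 3) → (3, 3) → (2, 3) → (2, 4) → (2, 5))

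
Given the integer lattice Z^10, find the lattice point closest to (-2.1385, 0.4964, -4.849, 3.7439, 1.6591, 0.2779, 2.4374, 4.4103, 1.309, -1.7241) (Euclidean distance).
(-2, 0, -5, 4, 2, 0, 2, 4, 1, -2)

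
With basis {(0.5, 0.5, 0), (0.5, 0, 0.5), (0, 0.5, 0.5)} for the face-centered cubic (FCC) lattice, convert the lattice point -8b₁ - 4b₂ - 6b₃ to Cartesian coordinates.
(-6, -7, -5)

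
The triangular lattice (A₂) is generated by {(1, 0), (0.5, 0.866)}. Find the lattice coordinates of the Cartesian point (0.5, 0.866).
b₂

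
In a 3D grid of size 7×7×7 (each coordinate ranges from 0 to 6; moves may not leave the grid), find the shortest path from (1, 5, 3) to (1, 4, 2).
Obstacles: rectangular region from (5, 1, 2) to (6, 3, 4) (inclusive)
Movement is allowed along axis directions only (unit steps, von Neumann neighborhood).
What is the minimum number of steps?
2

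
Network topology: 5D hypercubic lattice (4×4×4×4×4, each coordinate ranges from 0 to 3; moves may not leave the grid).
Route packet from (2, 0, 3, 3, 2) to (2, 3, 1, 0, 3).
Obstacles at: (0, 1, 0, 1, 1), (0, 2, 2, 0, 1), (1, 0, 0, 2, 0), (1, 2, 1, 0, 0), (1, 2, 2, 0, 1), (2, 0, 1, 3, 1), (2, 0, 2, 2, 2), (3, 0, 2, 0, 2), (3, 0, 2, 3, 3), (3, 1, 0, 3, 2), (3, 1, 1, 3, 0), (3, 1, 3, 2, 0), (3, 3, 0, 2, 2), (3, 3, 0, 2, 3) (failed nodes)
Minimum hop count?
9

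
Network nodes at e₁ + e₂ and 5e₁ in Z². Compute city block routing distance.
5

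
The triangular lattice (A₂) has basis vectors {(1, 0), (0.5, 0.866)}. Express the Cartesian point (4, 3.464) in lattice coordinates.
2b₁ + 4b₂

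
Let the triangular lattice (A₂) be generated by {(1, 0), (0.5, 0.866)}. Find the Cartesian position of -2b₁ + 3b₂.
(-0.5, 2.598)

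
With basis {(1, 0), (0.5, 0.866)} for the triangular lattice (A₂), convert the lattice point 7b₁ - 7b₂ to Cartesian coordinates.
(3.5, -6.062)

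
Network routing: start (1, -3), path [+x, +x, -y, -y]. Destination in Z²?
(3, -5)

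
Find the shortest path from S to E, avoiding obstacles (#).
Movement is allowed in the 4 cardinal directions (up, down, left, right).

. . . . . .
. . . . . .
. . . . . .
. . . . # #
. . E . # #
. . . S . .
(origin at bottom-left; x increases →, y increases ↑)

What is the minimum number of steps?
2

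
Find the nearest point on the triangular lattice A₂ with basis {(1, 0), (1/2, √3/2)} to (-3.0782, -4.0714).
(-3.5, -4.33)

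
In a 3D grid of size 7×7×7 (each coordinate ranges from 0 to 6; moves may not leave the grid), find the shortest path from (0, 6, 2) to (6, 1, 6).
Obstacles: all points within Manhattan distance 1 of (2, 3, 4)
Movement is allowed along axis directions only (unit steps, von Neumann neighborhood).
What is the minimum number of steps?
15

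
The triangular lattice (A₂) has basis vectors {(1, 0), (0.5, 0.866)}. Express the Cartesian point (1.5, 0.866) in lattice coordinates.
b₁ + b₂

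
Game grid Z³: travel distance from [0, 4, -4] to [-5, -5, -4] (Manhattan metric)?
14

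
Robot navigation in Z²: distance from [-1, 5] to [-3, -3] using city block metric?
10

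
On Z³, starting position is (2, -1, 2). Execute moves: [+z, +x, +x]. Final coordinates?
(4, -1, 3)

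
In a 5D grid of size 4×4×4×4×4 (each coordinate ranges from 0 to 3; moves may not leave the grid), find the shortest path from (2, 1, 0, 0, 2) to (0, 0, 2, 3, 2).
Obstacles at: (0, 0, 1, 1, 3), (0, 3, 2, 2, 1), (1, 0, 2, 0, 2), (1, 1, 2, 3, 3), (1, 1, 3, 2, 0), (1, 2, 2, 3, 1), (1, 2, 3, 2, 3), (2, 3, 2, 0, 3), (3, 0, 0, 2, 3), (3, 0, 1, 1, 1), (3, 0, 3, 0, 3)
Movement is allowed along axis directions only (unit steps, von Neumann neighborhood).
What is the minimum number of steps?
8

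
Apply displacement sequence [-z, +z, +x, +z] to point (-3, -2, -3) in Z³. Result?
(-2, -2, -2)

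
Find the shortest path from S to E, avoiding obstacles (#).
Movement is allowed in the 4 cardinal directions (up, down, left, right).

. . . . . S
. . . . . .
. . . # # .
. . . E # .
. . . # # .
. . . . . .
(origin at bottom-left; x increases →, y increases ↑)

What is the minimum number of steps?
7
(one shortest path: (5, 5) → (4, 5) → (3, 5) → (2, 5) → (2, 4) → (2, 3) → (2, 2) → (3, 2))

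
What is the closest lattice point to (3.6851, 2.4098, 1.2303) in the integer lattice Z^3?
(4, 2, 1)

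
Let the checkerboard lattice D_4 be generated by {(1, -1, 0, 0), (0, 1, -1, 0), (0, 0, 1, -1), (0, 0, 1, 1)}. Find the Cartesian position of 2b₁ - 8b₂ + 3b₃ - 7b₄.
(2, -10, 4, -10)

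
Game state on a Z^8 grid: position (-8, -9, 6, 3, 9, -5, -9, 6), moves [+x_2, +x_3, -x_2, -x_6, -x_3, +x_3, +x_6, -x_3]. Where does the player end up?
(-8, -9, 6, 3, 9, -5, -9, 6)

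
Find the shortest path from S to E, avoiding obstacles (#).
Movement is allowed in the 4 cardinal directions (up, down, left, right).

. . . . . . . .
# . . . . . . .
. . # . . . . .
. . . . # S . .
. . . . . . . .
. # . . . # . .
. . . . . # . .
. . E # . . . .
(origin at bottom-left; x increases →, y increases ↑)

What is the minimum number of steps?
7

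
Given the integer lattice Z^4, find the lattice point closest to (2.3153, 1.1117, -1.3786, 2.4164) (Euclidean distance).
(2, 1, -1, 2)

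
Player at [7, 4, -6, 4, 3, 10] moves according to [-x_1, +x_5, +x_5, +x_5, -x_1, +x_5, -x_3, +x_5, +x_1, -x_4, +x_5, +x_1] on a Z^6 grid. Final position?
(7, 4, -7, 3, 9, 10)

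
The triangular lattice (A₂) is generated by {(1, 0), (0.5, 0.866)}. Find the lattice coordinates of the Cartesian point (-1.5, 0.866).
-2b₁ + b₂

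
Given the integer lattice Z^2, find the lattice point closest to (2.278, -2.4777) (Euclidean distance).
(2, -2)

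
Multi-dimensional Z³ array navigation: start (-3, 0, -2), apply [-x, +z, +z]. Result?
(-4, 0, 0)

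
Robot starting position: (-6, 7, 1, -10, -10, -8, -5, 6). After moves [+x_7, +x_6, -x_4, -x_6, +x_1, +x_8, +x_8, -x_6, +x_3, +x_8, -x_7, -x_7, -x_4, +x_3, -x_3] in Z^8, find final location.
(-5, 7, 2, -12, -10, -9, -6, 9)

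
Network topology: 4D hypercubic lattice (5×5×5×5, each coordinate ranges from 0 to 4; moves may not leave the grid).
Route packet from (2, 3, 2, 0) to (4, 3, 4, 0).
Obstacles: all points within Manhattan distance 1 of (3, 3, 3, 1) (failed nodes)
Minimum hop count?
4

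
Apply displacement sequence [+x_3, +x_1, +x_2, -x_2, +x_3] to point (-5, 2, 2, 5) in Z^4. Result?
(-4, 2, 4, 5)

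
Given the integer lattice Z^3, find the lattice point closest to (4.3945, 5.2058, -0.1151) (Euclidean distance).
(4, 5, 0)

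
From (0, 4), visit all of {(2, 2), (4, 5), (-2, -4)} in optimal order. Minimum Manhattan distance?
20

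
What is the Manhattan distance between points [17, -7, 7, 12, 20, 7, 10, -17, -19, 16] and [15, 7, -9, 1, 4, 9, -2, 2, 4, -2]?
133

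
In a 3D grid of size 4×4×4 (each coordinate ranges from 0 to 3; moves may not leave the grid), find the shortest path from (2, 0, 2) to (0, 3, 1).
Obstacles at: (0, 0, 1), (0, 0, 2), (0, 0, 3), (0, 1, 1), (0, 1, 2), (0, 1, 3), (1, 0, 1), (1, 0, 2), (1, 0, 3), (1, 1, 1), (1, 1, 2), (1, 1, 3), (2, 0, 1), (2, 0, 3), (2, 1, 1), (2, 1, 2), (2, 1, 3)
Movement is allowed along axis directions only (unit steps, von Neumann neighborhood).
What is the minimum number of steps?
8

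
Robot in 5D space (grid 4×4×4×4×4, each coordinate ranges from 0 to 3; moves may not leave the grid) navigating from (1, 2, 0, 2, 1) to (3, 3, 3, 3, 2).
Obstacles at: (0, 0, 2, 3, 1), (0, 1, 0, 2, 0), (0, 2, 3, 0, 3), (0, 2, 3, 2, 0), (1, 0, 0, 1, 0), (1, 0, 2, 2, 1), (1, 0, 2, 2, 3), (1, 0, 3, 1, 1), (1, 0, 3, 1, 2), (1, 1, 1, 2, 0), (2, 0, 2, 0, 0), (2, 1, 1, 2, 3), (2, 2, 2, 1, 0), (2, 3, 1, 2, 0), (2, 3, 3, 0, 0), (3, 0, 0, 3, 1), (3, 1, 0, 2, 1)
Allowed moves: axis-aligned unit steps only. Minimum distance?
8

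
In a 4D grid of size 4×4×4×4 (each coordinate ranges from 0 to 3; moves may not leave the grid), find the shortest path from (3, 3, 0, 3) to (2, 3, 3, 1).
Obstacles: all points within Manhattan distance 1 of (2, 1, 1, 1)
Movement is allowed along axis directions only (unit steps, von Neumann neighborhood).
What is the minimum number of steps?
6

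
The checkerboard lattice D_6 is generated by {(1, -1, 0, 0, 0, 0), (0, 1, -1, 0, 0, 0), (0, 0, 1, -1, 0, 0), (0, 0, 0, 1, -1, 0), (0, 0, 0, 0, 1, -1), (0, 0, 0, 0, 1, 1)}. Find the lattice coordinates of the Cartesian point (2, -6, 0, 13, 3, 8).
2b₁ - 4b₂ - 4b₃ + 9b₄ + 2b₅ + 10b₆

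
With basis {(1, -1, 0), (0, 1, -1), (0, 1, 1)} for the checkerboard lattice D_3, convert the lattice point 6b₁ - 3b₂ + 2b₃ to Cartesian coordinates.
(6, -7, 5)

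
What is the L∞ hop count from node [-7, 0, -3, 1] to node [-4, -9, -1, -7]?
9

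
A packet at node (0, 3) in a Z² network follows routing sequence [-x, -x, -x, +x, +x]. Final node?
(-1, 3)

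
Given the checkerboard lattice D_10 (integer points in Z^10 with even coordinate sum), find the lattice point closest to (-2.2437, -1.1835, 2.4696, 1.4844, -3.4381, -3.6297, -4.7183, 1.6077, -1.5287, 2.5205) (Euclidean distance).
(-2, -1, 2, 2, -3, -4, -5, 2, -2, 3)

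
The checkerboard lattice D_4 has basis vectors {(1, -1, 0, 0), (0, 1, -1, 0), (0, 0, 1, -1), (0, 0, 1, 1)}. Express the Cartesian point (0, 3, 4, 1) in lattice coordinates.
3b₂ + 3b₃ + 4b₄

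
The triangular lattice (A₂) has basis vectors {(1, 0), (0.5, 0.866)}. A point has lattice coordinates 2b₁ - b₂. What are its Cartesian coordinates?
(1.5, -0.866)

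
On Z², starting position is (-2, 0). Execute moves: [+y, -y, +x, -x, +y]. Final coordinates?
(-2, 1)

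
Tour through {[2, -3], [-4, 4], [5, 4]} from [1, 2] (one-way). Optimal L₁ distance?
25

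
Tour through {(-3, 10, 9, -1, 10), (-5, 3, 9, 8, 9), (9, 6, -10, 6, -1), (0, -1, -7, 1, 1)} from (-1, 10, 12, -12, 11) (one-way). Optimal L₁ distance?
102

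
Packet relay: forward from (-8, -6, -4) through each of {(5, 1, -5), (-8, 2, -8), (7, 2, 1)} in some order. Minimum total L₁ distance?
38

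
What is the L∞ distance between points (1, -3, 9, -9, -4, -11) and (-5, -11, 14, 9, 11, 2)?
18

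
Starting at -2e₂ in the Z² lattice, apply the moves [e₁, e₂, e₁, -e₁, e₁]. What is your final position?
(2, -1)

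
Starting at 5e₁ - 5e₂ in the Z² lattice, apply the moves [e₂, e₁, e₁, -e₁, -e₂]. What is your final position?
(6, -5)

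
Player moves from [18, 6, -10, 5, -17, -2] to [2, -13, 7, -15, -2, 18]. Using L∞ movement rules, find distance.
20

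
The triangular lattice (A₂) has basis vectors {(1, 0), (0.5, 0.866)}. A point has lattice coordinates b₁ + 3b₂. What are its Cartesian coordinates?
(2.5, 2.598)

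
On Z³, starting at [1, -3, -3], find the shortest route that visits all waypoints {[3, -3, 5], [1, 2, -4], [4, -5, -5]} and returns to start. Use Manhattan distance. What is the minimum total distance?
40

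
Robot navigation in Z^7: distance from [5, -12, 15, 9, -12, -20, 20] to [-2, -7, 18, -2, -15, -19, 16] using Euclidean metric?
15.1658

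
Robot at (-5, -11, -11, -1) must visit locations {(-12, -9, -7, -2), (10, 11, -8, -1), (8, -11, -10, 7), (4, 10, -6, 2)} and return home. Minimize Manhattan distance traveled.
122
(one optimal route: (-5, -11, -11, -1) → (-12, -9, -7, -2) → (4, 10, -6, 2) → (10, 11, -8, -1) → (8, -11, -10, 7) → (-5, -11, -11, -1))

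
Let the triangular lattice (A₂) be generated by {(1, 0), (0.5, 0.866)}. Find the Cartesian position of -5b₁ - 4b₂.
(-7, -3.464)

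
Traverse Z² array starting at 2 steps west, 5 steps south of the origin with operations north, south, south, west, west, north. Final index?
(-4, -5)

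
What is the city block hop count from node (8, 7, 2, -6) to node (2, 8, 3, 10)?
24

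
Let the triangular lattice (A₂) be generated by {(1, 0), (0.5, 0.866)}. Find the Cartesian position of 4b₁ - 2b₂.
(3, -1.732)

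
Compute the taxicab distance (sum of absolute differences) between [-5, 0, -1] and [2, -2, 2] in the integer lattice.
12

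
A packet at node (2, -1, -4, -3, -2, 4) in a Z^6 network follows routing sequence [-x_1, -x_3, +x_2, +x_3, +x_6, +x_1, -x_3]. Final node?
(2, 0, -5, -3, -2, 5)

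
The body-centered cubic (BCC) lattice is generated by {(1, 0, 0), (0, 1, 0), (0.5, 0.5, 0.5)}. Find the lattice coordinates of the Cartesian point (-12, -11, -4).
-8b₁ - 7b₂ - 8b₃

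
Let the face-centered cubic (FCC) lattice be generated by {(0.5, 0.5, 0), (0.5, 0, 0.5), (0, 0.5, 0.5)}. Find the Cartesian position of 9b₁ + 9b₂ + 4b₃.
(9, 6.5, 6.5)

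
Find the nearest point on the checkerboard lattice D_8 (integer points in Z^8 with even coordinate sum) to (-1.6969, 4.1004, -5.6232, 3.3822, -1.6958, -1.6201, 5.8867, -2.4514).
(-2, 4, -6, 3, -2, -2, 6, -3)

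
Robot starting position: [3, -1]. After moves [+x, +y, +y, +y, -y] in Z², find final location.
(4, 1)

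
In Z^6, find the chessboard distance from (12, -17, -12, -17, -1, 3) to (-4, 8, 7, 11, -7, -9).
28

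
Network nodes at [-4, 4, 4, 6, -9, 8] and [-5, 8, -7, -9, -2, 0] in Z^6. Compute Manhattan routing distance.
46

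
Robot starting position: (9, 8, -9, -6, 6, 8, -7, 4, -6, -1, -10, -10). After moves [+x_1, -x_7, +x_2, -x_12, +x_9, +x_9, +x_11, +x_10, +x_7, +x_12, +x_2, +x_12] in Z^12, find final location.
(10, 10, -9, -6, 6, 8, -7, 4, -4, 0, -9, -9)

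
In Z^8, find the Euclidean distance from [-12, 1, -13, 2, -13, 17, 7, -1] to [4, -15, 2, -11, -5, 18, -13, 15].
40.3361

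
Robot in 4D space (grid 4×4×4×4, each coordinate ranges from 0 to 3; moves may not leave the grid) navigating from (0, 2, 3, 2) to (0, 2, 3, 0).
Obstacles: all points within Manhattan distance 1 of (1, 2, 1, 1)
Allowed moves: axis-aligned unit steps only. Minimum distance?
2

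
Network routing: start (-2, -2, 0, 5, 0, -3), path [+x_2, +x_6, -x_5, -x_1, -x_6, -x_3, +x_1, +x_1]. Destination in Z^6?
(-1, -1, -1, 5, -1, -3)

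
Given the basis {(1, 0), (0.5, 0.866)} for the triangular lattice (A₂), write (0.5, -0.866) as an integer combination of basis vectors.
b₁ - b₂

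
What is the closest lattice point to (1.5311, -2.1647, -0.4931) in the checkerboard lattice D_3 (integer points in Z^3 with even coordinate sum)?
(2, -2, 0)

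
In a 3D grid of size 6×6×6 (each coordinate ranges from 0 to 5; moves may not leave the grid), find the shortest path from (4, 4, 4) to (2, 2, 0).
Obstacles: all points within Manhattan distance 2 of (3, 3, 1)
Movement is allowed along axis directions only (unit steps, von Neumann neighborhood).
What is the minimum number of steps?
10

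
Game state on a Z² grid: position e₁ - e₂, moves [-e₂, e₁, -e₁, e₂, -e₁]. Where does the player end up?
(0, -1)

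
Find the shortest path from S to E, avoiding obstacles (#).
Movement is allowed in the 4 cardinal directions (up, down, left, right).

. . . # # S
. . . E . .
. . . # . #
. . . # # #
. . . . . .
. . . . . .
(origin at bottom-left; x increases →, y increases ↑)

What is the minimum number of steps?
3
(one shortest path: (5, 5) → (5, 4) → (4, 4) → (3, 4))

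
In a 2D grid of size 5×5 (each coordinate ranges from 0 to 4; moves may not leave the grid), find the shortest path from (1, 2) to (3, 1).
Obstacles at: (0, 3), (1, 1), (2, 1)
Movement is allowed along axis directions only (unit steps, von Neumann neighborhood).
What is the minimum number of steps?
3
(one shortest path: (1, 2) → (2, 2) → (3, 2) → (3, 1))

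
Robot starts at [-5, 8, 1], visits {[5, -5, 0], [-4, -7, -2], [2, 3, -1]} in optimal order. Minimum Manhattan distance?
39
(one optimal route: (-5, 8, 1) → (2, 3, -1) → (5, -5, 0) → (-4, -7, -2))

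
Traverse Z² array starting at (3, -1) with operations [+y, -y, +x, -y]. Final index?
(4, -2)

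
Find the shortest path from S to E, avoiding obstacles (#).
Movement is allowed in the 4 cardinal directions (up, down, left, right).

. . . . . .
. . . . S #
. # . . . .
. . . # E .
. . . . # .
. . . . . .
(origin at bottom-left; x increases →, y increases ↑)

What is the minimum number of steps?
2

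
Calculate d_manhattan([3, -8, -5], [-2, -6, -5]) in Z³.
7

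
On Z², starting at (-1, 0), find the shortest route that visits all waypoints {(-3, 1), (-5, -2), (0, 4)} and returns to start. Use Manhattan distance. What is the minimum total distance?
22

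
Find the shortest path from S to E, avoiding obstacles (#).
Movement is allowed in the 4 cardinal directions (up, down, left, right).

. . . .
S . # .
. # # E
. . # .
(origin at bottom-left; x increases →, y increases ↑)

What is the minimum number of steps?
6
(one shortest path: (0, 2) → (1, 2) → (1, 3) → (2, 3) → (3, 3) → (3, 2) → (3, 1))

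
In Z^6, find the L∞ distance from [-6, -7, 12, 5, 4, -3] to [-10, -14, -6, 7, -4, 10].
18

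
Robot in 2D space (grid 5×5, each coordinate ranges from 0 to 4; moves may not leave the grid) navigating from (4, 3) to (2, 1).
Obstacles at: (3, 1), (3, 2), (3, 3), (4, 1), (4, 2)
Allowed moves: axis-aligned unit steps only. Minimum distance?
6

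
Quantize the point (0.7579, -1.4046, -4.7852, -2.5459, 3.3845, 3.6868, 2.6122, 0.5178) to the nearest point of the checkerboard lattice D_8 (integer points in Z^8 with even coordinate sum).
(1, -1, -5, -3, 3, 4, 3, 0)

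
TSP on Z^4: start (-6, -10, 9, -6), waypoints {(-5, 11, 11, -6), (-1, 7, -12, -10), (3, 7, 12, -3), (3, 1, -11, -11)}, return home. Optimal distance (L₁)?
132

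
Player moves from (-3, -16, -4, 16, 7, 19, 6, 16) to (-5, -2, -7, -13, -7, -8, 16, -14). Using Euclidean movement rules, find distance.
54.5436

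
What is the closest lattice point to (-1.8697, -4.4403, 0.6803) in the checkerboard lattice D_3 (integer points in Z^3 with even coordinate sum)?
(-2, -5, 1)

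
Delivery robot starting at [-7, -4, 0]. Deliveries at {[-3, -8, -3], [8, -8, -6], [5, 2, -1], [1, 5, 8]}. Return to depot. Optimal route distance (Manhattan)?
84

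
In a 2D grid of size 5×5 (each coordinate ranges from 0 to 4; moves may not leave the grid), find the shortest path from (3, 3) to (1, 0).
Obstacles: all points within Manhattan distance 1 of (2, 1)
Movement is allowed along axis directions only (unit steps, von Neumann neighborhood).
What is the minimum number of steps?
7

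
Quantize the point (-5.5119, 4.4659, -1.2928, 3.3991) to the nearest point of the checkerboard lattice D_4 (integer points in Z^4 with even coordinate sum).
(-6, 4, -1, 3)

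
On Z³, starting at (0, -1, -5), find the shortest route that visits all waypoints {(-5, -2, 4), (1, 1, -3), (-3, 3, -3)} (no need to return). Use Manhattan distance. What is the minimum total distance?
25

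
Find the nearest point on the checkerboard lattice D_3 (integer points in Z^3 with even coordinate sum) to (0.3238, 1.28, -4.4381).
(0, 1, -5)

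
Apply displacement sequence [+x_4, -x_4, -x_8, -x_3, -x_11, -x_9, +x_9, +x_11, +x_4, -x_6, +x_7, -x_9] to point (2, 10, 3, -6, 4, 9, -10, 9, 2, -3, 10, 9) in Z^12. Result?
(2, 10, 2, -5, 4, 8, -9, 8, 1, -3, 10, 9)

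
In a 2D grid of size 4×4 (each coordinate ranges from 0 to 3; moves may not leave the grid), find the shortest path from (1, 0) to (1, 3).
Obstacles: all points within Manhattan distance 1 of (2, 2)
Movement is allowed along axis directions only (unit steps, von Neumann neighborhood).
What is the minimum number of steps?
5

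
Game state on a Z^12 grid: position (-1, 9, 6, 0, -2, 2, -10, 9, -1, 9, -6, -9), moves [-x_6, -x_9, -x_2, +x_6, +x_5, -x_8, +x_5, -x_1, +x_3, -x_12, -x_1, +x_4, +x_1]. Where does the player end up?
(-2, 8, 7, 1, 0, 2, -10, 8, -2, 9, -6, -10)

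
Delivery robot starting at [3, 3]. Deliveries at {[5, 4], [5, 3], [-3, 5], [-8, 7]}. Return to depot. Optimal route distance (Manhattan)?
34
(one optimal route: (3, 3) → (5, 3) → (5, 4) → (-3, 5) → (-8, 7) → (3, 3))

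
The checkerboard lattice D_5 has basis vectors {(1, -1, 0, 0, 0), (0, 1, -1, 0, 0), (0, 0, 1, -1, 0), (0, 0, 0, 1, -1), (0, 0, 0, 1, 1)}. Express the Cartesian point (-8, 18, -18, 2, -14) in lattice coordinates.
-8b₁ + 10b₂ - 8b₃ + 4b₄ - 10b₅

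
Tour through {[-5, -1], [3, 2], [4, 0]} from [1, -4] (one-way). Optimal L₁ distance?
21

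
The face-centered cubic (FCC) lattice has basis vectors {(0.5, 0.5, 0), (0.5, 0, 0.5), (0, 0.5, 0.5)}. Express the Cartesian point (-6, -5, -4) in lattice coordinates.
-7b₁ - 5b₂ - 3b₃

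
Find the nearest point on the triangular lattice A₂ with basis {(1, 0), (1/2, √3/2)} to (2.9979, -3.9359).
(3, -3.464)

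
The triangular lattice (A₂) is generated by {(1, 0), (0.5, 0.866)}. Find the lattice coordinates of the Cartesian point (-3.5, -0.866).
-3b₁ - b₂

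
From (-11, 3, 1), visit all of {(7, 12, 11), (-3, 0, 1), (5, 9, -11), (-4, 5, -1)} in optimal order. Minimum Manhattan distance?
69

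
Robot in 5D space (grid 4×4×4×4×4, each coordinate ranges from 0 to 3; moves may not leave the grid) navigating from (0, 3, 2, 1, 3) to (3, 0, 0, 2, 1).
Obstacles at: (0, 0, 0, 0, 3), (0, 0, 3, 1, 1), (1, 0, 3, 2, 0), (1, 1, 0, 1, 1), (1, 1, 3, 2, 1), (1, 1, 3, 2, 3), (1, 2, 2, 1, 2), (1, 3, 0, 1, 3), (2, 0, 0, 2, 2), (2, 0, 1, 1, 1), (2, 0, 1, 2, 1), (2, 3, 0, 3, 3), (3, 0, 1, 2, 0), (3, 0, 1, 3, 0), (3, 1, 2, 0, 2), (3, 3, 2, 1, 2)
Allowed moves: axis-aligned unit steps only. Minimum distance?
11
(one shortest path: (0, 3, 2, 1, 3) → (1, 3, 2, 1, 3) → (2, 3, 2, 1, 3) → (3, 3, 2, 1, 3) → (3, 2, 2, 1, 3) → (3, 1, 2, 1, 3) → (3, 0, 2, 1, 3) → (3, 0, 1, 1, 3) → (3, 0, 0, 1, 3) → (3, 0, 0, 2, 3) → (3, 0, 0, 2, 2) → (3, 0, 0, 2, 1))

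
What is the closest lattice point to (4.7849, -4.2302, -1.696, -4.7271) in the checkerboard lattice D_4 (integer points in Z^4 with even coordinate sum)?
(5, -4, -2, -5)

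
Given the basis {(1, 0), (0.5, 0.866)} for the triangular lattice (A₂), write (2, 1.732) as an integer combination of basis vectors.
b₁ + 2b₂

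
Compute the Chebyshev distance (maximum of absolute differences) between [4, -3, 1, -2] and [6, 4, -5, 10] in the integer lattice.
12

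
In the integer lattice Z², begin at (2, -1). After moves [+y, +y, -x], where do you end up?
(1, 1)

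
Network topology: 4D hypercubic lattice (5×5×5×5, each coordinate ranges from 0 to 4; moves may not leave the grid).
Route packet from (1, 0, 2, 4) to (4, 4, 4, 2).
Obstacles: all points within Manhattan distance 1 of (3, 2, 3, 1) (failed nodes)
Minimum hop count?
11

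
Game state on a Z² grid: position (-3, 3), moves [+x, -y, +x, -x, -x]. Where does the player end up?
(-3, 2)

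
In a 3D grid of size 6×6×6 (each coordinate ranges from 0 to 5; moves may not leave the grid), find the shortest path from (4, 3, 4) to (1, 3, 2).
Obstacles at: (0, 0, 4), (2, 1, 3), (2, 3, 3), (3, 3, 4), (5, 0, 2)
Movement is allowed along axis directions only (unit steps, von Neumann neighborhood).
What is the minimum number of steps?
5
(one shortest path: (4, 3, 4) → (4, 3, 3) → (3, 3, 3) → (3, 3, 2) → (2, 3, 2) → (1, 3, 2))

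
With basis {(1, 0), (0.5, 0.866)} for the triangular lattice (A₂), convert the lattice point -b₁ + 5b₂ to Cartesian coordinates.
(1.5, 4.33)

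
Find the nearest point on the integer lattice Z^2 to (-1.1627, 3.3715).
(-1, 3)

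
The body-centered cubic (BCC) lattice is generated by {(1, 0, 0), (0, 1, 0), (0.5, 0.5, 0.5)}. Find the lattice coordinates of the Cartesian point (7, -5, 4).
3b₁ - 9b₂ + 8b₃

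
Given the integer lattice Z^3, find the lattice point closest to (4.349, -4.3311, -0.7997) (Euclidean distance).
(4, -4, -1)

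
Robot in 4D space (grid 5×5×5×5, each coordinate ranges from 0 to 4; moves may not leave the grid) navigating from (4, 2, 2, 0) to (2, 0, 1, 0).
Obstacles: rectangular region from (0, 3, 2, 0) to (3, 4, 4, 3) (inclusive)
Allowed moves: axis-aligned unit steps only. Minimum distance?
5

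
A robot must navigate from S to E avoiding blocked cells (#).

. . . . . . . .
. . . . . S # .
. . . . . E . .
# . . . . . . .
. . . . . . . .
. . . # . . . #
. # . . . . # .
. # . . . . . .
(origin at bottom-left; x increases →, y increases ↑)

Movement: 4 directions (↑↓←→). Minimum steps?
1
(one shortest path: (5, 6) → (5, 5))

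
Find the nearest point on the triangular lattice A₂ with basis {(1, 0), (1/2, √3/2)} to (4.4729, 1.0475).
(4.5, 0.866)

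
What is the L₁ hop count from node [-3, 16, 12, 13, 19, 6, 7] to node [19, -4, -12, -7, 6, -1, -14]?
127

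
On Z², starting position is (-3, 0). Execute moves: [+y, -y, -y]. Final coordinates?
(-3, -1)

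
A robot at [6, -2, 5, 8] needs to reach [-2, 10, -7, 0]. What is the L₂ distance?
20.3961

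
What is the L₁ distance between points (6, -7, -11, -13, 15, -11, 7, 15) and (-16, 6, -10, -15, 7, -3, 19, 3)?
78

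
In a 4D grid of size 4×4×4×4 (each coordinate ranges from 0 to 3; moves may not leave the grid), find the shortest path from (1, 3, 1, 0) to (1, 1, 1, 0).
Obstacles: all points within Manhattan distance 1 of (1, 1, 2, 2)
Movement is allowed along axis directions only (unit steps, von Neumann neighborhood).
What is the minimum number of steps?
2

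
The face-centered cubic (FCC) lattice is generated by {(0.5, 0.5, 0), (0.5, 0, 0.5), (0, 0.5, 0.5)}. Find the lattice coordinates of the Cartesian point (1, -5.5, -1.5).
-3b₁ + 5b₂ - 8b₃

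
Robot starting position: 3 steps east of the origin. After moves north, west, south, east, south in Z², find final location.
(3, -1)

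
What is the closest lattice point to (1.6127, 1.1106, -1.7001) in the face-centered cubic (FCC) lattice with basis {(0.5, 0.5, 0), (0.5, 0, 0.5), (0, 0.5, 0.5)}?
(1.5, 1, -1.5)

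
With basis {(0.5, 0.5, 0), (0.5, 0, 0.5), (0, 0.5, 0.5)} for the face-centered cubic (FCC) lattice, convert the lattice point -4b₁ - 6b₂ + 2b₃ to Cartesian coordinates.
(-5, -1, -2)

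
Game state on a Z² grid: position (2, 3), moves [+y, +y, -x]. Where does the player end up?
(1, 5)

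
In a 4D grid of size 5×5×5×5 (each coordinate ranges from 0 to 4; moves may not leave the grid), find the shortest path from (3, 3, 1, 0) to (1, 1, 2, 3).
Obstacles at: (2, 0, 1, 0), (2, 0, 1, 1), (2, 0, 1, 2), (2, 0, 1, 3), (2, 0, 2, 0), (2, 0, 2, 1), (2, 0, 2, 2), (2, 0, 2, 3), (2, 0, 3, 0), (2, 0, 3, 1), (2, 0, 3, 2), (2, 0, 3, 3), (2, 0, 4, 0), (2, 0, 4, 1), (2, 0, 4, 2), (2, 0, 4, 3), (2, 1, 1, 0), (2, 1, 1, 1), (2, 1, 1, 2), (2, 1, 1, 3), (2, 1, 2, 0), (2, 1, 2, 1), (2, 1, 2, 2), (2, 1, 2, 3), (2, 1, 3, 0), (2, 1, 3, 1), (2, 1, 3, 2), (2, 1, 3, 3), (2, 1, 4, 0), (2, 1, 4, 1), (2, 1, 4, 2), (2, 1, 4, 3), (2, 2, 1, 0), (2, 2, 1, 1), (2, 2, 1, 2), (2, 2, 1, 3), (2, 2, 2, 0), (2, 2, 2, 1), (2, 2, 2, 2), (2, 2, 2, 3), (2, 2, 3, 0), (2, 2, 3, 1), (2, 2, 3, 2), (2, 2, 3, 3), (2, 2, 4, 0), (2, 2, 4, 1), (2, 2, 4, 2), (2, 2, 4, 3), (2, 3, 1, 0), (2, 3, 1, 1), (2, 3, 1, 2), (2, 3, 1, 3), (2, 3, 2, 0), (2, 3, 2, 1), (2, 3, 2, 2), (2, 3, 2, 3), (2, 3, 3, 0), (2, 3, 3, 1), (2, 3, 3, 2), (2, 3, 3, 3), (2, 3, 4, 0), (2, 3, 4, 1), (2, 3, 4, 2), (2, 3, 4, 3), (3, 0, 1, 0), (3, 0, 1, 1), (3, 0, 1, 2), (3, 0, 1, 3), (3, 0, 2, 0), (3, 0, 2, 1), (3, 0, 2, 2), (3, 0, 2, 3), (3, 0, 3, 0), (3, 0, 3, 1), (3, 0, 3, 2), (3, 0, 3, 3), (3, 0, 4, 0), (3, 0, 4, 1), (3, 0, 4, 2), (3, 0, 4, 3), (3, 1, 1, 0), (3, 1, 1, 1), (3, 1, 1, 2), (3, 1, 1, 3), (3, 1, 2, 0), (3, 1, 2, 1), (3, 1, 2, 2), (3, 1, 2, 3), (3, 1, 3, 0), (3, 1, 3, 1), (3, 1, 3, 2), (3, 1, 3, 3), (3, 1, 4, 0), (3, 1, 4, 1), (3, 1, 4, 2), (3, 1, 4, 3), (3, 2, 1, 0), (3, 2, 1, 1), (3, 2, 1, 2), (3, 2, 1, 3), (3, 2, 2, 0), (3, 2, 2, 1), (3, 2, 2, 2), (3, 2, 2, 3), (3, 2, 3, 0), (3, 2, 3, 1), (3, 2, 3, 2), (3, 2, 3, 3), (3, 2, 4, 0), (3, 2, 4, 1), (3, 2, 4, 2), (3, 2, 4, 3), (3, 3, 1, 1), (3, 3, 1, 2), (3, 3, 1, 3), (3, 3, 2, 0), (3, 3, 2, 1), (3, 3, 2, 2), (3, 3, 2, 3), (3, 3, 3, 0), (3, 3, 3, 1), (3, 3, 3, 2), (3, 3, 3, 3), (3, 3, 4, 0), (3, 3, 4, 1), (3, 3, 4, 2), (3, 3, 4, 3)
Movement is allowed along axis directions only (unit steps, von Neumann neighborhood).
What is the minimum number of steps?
10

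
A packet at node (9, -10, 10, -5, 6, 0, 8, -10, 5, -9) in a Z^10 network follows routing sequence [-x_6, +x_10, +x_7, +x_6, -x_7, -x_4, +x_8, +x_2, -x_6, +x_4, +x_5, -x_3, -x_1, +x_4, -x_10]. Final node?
(8, -9, 9, -4, 7, -1, 8, -9, 5, -9)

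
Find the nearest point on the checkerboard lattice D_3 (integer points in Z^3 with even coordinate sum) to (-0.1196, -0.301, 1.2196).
(0, -1, 1)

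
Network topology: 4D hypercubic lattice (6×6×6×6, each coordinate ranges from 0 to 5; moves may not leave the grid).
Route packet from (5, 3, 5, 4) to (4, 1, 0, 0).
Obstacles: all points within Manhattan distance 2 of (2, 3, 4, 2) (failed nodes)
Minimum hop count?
12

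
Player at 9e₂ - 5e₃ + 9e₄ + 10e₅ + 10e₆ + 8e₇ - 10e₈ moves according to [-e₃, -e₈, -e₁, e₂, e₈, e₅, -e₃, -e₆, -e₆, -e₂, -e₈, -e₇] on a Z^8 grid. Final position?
(-1, 9, -7, 9, 11, 8, 7, -11)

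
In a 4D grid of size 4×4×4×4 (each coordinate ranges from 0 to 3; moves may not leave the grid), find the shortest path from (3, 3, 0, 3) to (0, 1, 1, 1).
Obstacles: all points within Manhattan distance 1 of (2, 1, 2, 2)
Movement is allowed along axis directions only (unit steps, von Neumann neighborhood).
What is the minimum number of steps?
8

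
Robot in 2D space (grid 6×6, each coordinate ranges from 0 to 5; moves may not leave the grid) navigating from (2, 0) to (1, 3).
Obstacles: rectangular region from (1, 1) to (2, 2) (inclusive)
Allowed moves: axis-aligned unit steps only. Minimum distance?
6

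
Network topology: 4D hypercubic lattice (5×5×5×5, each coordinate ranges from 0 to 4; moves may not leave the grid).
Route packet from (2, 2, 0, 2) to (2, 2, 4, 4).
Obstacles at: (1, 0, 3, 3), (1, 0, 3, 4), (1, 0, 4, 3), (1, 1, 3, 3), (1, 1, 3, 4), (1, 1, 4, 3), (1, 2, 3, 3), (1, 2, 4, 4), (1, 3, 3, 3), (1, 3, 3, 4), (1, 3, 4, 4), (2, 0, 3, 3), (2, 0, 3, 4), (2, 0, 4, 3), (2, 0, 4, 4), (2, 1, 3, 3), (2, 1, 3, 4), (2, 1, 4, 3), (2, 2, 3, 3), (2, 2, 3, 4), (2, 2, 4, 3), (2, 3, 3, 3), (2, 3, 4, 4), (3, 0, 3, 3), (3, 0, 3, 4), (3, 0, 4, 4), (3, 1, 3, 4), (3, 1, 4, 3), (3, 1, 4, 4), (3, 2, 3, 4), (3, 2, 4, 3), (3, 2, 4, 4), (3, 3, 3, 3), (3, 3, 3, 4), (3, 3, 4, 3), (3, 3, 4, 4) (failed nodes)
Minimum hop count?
12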